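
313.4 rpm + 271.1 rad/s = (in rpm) 2902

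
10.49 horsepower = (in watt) 7822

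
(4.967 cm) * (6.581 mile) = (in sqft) 5662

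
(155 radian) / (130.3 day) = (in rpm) 0.0001315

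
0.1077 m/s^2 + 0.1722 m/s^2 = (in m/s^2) 0.2799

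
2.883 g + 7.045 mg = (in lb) 0.006371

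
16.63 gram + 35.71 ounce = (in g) 1029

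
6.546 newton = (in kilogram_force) 0.6675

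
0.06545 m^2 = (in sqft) 0.7045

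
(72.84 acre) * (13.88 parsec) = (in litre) 1.262e+26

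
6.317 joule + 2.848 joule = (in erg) 9.165e+07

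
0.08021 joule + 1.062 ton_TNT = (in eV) 2.773e+28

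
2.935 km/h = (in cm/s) 81.53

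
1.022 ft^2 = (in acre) 2.346e-05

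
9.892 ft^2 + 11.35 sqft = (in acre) 0.0004876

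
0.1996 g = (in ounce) 0.007041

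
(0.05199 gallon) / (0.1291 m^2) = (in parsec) 4.94e-20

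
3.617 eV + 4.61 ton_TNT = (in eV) 1.204e+29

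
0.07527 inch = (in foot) 0.006273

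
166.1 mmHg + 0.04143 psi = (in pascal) 2.243e+04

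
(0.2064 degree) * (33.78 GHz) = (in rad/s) 1.217e+08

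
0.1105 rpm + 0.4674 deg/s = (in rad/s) 0.01973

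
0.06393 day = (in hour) 1.534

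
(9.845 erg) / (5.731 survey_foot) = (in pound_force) 1.267e-07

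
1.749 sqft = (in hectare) 1.625e-05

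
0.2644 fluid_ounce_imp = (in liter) 0.007512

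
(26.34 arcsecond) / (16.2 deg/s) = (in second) 0.0004516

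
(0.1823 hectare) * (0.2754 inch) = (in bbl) 80.21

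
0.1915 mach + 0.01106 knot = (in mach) 0.1915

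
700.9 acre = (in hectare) 283.6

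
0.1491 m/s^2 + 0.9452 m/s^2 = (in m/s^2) 1.094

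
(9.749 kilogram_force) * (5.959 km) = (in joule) 5.697e+05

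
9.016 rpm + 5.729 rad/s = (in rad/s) 6.673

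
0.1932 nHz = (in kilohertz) 1.932e-13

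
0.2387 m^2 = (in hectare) 2.387e-05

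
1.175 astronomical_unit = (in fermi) 1.758e+26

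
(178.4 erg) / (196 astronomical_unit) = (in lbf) 1.368e-19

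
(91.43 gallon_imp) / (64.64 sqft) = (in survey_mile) 4.301e-05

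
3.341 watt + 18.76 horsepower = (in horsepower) 18.76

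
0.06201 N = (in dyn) 6201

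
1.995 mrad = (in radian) 0.001995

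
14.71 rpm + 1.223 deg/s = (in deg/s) 89.48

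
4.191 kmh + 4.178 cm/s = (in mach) 0.003542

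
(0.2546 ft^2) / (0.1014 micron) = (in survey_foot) 7.653e+05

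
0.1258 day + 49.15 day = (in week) 7.039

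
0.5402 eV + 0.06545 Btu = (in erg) 6.905e+08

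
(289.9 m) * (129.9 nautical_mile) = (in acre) 1.723e+04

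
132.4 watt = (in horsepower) 0.1776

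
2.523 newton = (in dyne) 2.523e+05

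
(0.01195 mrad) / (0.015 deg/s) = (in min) 0.0007608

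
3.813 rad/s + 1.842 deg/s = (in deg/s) 220.3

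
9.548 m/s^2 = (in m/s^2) 9.548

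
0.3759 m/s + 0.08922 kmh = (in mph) 0.8963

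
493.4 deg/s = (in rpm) 82.23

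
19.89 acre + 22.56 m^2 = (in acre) 19.9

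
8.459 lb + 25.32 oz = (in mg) 4.555e+06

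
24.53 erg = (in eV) 1.531e+13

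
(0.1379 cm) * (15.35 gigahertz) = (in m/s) 2.117e+07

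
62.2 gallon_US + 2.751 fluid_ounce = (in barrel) 1.481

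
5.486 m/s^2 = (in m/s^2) 5.486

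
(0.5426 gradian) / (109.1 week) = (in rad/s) 1.292e-10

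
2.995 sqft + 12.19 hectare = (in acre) 30.12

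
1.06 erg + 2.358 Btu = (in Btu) 2.358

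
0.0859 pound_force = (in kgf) 0.03896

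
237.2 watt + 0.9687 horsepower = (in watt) 959.6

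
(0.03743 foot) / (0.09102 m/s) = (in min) 0.002089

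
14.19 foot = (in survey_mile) 0.002687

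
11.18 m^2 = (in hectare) 0.001118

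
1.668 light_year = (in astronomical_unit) 1.055e+05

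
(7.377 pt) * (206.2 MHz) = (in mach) 1576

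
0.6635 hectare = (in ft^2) 7.142e+04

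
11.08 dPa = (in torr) 0.008311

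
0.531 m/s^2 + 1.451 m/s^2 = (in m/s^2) 1.982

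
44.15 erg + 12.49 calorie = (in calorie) 12.49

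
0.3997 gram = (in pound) 0.0008812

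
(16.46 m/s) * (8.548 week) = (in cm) 8.51e+09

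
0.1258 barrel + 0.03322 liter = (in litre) 20.03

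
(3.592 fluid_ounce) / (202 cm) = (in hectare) 5.259e-09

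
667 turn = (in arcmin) 1.441e+07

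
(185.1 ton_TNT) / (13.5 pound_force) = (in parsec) 4.18e-07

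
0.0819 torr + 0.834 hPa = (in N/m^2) 94.32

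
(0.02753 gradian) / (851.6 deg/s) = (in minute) 4.849e-07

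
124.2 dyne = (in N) 0.001242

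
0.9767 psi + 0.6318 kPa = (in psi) 1.068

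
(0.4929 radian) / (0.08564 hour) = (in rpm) 0.01527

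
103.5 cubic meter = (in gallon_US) 2.734e+04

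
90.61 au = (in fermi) 1.356e+28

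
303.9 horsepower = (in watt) 2.266e+05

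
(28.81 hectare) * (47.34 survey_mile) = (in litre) 2.195e+13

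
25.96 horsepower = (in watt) 1.936e+04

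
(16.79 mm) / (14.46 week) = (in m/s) 1.92e-09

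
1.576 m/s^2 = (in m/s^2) 1.576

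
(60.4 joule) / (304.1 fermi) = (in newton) 1.986e+14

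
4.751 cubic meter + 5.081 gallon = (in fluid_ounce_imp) 1.679e+05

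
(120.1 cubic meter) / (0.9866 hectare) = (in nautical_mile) 6.573e-06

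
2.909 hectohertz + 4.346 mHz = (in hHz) 2.909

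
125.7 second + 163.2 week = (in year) 3.13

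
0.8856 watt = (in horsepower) 0.001188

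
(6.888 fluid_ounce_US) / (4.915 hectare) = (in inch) 1.632e-07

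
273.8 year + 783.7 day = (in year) 275.9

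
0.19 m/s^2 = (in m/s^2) 0.19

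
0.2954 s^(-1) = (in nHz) 2.954e+08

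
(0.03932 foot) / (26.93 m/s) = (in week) 7.358e-10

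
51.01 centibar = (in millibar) 510.1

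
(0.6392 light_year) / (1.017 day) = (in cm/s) 6.882e+12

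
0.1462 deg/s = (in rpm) 0.02437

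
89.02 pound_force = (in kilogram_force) 40.38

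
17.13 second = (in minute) 0.2855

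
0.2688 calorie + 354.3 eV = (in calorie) 0.2688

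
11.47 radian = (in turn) 1.826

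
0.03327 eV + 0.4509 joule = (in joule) 0.4509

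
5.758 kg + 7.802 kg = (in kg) 13.56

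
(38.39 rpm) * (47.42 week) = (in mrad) 1.153e+11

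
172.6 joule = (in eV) 1.077e+21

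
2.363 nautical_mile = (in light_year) 4.626e-13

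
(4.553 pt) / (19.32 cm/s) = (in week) 1.375e-08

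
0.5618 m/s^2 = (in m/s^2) 0.5618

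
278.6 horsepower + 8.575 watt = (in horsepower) 278.6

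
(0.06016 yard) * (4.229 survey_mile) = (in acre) 0.09252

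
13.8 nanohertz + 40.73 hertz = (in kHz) 0.04073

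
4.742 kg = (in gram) 4742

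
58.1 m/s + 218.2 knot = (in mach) 0.5003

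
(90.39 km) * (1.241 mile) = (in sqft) 1.943e+09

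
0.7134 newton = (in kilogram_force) 0.07275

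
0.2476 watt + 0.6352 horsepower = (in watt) 473.9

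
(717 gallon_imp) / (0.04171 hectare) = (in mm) 7.815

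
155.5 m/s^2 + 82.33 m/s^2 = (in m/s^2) 237.8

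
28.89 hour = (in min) 1733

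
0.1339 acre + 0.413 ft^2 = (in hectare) 0.05419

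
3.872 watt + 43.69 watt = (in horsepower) 0.06378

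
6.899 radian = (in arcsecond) 1.423e+06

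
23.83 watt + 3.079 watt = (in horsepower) 0.03609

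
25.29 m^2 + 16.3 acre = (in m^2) 6.599e+04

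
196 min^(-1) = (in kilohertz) 0.003267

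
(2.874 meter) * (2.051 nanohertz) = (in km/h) 2.122e-08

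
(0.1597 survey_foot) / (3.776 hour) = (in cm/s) 0.0003581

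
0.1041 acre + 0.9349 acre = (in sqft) 4.526e+04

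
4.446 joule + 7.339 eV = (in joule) 4.446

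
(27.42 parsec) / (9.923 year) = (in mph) 6.048e+09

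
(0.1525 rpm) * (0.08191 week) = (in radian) 791.1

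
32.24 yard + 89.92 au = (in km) 1.345e+10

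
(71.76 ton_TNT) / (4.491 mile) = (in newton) 4.154e+07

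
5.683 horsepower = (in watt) 4238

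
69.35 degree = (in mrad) 1210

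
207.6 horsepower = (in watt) 1.548e+05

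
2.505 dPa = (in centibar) 0.0002505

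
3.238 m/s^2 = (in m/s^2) 3.238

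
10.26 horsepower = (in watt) 7651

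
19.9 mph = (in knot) 17.29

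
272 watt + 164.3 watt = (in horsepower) 0.5851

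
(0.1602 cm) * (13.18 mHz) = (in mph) 4.723e-05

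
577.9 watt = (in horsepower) 0.775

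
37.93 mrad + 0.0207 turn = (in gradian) 10.69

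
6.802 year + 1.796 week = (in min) 3.593e+06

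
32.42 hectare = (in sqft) 3.49e+06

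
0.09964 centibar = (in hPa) 0.9964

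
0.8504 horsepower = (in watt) 634.1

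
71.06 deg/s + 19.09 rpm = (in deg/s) 185.6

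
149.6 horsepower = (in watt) 1.116e+05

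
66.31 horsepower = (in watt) 4.945e+04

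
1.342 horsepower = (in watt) 1001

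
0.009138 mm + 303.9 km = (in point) 8.614e+08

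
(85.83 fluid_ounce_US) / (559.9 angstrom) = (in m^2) 4.533e+04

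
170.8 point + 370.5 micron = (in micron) 6.062e+04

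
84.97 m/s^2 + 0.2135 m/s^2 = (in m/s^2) 85.18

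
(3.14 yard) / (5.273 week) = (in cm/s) 9.003e-05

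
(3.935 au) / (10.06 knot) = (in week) 1.881e+05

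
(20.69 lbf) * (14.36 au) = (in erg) 1.977e+21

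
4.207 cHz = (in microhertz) 4.207e+04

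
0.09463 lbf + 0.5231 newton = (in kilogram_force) 0.09626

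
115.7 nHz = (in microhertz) 0.1157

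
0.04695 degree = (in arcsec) 169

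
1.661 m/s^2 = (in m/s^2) 1.661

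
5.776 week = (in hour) 970.4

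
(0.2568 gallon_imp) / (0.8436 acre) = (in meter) 3.42e-07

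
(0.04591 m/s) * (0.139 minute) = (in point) 1085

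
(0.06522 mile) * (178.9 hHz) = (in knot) 3.65e+06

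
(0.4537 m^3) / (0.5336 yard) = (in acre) 0.0002298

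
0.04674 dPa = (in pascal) 0.004674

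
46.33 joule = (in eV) 2.892e+20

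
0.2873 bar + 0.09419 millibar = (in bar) 0.2874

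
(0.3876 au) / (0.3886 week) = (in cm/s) 2.467e+07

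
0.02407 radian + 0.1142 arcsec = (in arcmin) 82.75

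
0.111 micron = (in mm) 0.000111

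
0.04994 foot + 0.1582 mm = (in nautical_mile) 8.304e-06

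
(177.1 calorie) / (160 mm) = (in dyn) 4.631e+08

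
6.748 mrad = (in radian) 0.006748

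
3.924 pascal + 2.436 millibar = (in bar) 0.002475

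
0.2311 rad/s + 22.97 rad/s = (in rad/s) 23.2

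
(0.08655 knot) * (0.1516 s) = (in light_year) 7.135e-19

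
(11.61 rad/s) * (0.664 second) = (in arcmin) 2.65e+04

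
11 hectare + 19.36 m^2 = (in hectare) 11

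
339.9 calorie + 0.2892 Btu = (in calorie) 412.8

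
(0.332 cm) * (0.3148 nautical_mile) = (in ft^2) 20.83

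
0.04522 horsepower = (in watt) 33.72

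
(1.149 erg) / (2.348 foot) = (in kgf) 1.637e-08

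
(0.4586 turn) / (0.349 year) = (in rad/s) 2.618e-07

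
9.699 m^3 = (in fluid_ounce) 3.28e+05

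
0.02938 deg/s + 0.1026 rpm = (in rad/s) 0.01126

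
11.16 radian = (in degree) 639.4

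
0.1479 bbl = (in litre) 23.51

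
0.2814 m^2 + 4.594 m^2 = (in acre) 0.001205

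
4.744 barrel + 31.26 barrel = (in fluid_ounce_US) 1.936e+05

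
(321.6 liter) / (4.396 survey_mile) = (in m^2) 4.546e-05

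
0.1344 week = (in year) 0.002578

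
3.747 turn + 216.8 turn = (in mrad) 1.386e+06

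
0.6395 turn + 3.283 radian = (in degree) 418.3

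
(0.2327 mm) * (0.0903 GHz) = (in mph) 4.7e+04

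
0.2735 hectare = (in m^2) 2735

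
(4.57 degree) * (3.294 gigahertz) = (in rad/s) 2.627e+08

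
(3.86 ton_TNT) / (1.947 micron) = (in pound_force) 1.865e+15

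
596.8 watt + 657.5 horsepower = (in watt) 4.909e+05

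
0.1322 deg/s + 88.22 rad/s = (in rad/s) 88.22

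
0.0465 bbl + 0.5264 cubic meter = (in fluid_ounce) 1.805e+04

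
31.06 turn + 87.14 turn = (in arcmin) 2.553e+06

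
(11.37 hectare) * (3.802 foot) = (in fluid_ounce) 4.455e+09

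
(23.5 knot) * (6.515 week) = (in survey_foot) 1.563e+08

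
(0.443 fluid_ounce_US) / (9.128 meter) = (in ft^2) 1.545e-05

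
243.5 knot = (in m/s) 125.3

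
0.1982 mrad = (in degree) 0.01136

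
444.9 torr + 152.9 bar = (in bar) 153.5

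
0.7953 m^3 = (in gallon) 210.1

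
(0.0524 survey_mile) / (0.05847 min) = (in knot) 46.73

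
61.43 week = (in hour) 1.032e+04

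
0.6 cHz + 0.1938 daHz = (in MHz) 1.944e-06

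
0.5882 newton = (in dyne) 5.882e+04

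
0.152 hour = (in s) 547.2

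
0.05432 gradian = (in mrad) 0.8533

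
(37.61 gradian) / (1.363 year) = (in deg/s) 7.875e-07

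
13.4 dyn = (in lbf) 3.012e-05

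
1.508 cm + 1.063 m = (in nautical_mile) 0.0005821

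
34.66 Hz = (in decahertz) 3.466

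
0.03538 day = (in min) 50.95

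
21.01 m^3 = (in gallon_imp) 4622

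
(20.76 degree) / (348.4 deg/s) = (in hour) 1.655e-05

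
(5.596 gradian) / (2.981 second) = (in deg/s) 1.69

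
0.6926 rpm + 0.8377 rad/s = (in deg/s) 52.15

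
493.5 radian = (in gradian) 3.142e+04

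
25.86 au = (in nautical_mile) 2.089e+09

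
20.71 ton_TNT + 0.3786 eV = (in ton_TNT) 20.71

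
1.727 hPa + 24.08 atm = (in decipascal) 2.44e+07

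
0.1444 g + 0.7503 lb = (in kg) 0.3405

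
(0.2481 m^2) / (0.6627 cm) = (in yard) 40.94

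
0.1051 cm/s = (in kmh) 0.003784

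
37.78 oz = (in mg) 1.071e+06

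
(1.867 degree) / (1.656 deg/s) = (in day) 1.305e-05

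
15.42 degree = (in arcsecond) 5.551e+04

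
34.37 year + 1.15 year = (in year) 35.52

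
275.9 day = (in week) 39.41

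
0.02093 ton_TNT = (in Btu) 8.3e+04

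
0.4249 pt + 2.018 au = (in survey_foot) 9.904e+11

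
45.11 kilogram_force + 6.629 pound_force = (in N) 471.9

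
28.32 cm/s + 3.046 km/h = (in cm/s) 112.9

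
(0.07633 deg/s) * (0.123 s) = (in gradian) 0.01043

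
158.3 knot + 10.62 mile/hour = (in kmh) 310.3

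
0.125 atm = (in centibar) 12.67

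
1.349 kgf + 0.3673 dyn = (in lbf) 2.974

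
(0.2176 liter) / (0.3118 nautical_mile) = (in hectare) 3.768e-11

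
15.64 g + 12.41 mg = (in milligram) 1.565e+04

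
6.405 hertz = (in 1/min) 384.3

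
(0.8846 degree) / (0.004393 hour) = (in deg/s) 0.05593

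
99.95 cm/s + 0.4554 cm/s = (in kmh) 3.615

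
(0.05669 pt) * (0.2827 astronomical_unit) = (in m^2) 8.458e+05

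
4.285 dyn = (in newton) 4.285e-05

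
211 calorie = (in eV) 5.51e+21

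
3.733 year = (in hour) 3.27e+04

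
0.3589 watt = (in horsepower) 0.0004813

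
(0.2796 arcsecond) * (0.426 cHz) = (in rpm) 5.514e-08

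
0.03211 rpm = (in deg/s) 0.1927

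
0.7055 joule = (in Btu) 0.0006687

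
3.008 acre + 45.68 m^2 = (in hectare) 1.222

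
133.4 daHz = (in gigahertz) 1.334e-06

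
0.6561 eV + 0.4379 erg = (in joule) 4.379e-08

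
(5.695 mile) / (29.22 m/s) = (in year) 9.946e-06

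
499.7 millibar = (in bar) 0.4997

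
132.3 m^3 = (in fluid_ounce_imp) 4.656e+06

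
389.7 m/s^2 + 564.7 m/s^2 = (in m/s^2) 954.4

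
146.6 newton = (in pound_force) 32.96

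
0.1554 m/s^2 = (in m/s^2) 0.1554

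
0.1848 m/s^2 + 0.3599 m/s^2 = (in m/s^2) 0.5447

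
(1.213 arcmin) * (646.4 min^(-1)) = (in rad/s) 0.003801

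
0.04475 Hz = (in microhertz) 4.475e+04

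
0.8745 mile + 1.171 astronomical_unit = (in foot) 5.747e+11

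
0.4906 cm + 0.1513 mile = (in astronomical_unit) 1.628e-09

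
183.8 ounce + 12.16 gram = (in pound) 11.51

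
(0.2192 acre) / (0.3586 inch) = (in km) 97.39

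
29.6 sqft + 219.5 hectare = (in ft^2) 2.363e+07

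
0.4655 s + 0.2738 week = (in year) 0.005251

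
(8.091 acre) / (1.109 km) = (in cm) 2952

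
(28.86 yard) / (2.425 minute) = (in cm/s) 18.14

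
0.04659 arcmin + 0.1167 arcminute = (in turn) 7.56e-06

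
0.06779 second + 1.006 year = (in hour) 8813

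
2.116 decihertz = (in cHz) 21.16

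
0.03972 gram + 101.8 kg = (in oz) 3591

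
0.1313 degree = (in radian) 0.002292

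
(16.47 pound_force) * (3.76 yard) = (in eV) 1.572e+21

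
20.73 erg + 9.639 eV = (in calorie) 4.955e-07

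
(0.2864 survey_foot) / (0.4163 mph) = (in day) 5.429e-06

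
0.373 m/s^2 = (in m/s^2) 0.373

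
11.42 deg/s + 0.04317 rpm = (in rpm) 1.947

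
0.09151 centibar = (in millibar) 0.9151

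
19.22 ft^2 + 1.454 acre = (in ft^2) 6.336e+04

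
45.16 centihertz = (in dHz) 4.516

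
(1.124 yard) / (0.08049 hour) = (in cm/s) 0.3547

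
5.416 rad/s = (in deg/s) 310.3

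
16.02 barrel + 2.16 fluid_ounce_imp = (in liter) 2547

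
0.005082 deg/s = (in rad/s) 8.87e-05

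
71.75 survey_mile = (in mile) 71.75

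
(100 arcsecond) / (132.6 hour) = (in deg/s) 5.819e-08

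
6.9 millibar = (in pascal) 690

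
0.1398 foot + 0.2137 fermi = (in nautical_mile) 2.301e-05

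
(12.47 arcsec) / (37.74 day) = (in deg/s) 1.062e-09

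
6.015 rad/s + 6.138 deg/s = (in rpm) 58.46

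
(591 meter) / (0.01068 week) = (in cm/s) 9.15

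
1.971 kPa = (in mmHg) 14.78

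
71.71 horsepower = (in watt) 5.347e+04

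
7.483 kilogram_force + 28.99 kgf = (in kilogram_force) 36.47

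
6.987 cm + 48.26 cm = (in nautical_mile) 0.0002983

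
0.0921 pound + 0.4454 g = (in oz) 1.489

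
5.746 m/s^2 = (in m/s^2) 5.746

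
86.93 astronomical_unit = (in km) 1.3e+10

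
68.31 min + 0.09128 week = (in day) 0.6864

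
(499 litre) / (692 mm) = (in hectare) 7.211e-05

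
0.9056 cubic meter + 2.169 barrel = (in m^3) 1.25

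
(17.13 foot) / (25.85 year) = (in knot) 1.245e-08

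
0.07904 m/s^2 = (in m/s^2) 0.07904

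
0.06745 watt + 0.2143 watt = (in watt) 0.2818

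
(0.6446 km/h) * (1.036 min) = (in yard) 12.17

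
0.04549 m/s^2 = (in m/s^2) 0.04549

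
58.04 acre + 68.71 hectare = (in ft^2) 9.924e+06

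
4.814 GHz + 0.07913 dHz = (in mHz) 4.814e+12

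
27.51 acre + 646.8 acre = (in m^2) 2.729e+06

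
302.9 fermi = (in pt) 8.586e-10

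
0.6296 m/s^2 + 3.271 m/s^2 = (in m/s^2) 3.901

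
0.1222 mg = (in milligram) 0.1222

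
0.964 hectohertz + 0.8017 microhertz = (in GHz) 9.64e-08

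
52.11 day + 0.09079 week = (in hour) 1266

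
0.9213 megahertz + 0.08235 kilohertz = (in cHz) 9.214e+07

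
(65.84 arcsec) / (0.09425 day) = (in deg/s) 2.246e-06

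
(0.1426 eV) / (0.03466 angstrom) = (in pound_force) 1.482e-09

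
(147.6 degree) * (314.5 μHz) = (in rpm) 0.007737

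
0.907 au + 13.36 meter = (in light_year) 1.434e-05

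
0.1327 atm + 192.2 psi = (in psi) 194.2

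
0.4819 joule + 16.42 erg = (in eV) 3.008e+18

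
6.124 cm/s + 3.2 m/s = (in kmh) 11.74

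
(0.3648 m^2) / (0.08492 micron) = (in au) 2.872e-05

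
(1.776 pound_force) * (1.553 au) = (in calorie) 4.387e+11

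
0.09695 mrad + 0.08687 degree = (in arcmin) 5.545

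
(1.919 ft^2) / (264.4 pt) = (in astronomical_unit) 1.278e-11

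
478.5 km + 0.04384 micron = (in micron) 4.785e+11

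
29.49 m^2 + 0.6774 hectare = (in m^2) 6803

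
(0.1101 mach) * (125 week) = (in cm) 2.834e+11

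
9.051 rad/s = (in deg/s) 518.6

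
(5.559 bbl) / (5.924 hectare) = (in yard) 1.632e-05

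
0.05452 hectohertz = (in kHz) 0.005452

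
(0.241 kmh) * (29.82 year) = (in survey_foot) 2.065e+08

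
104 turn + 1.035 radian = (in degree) 3.75e+04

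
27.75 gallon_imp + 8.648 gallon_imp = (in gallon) 43.71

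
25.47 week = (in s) 1.54e+07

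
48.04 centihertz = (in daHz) 0.04804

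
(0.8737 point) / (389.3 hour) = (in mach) 6.459e-13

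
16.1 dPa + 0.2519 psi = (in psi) 0.2521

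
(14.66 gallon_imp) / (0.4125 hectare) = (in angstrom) 1.616e+05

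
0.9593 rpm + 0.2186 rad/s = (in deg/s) 18.28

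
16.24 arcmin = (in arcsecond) 974.4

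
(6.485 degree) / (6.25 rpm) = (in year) 5.484e-09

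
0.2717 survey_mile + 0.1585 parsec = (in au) 3.269e+04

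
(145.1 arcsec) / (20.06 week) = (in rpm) 5.537e-10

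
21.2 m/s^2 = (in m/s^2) 21.2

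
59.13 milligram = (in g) 0.05913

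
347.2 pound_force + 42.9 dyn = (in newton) 1544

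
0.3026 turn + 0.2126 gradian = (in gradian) 121.3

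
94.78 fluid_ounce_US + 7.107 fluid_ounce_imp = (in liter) 3.005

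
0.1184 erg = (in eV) 7.39e+10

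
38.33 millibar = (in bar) 0.03833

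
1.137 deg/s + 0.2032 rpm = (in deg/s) 2.356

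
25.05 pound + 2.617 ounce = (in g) 1.144e+04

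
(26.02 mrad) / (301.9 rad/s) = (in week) 1.425e-10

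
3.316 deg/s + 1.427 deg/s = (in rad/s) 0.08278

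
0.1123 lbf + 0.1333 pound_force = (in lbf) 0.2456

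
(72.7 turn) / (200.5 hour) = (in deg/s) 0.03626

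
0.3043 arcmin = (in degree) 0.005072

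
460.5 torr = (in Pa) 6.139e+04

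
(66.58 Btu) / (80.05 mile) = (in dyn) 5.453e+04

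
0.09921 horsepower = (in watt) 73.98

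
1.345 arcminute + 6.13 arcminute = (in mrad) 2.174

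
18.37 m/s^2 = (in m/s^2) 18.37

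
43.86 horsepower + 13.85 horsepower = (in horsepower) 57.71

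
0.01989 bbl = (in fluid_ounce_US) 106.9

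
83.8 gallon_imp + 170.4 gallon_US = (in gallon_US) 271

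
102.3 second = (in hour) 0.02842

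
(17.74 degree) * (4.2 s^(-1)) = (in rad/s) 1.3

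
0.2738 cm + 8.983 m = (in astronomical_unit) 6.007e-11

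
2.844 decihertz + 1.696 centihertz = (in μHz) 3.014e+05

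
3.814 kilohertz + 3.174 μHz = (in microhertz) 3.814e+09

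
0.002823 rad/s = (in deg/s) 0.1617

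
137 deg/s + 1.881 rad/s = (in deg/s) 244.8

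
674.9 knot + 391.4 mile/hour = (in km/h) 1880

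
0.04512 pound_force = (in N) 0.2007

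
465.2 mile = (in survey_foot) 2.456e+06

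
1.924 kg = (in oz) 67.87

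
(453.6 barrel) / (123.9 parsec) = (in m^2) 1.886e-17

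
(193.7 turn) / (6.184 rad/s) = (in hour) 0.05467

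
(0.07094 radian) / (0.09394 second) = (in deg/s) 43.27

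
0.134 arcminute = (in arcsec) 8.04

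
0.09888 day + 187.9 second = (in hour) 2.425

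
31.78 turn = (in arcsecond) 4.119e+07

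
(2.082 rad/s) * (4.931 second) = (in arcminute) 3.529e+04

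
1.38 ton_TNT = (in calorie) 1.38e+09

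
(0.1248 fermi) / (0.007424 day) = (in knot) 3.782e-19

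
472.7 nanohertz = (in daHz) 4.727e-08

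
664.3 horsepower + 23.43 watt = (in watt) 4.954e+05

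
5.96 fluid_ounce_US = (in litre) 0.1763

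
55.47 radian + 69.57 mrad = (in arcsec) 1.146e+07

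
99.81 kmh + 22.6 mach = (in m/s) 7723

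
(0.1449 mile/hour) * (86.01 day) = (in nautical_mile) 259.9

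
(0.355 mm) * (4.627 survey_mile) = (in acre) 0.0006532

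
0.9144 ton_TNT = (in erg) 3.826e+16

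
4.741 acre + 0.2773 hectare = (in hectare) 2.196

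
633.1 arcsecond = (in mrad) 3.069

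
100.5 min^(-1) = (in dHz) 16.75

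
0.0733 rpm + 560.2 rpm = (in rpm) 560.3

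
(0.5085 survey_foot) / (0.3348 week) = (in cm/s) 7.654e-05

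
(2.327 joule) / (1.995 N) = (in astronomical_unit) 7.797e-12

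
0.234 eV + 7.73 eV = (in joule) 1.276e-18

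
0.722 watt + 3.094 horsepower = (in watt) 2308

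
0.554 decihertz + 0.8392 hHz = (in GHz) 8.398e-08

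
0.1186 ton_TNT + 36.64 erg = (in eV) 3.097e+27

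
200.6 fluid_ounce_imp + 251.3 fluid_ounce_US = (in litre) 13.13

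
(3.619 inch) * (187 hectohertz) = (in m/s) 1719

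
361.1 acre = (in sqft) 1.573e+07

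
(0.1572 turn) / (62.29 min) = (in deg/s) 0.01514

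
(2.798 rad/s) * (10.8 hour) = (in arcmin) 3.74e+08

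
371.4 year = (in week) 1.937e+04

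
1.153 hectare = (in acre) 2.849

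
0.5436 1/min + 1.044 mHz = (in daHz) 0.00101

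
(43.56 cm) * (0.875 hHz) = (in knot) 74.09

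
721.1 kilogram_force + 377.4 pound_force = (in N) 8750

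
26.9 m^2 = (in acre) 0.006647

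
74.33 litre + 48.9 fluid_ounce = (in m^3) 0.07578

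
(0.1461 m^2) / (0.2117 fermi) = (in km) 6.901e+11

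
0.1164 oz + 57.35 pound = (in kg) 26.02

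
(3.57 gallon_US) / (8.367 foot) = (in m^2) 0.005299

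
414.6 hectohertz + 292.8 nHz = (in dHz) 4.146e+05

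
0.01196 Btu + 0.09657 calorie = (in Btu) 0.01234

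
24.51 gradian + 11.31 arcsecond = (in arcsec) 7.942e+04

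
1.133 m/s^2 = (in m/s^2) 1.133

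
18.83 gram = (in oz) 0.6642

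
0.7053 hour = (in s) 2539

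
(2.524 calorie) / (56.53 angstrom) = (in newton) 1.868e+09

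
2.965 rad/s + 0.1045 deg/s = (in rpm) 28.33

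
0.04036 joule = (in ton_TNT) 9.646e-12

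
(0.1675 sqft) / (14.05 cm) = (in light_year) 1.171e-17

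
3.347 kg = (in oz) 118.1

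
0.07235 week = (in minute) 729.3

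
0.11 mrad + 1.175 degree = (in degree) 1.181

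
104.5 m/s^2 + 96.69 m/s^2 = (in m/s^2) 201.2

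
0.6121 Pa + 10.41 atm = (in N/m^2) 1.055e+06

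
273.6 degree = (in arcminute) 1.642e+04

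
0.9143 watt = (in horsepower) 0.001226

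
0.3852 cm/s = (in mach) 1.131e-05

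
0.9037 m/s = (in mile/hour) 2.022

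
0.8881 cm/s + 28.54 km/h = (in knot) 15.43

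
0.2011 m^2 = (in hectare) 2.011e-05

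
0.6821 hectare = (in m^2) 6821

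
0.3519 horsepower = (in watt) 262.4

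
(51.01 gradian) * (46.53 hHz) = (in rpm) 3.56e+04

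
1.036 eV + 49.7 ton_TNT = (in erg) 2.079e+18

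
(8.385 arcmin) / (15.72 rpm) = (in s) 0.001482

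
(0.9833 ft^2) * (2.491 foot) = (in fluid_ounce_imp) 2441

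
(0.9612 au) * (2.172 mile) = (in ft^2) 5.41e+15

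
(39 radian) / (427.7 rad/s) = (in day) 1.055e-06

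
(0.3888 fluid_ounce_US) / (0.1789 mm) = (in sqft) 0.6918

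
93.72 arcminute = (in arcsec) 5623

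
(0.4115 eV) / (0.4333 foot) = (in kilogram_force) 5.09e-20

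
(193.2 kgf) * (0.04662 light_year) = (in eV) 5.216e+36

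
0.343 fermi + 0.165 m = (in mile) 0.0001025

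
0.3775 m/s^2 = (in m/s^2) 0.3775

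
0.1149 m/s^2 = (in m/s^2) 0.1149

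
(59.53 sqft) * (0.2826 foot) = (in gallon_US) 125.8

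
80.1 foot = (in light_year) 2.581e-15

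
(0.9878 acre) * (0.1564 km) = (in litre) 6.252e+08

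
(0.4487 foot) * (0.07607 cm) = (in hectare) 1.04e-08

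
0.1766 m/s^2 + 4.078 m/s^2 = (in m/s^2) 4.255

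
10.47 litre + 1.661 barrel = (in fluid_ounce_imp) 9663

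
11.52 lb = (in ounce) 184.3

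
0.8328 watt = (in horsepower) 0.001117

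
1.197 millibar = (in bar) 0.001197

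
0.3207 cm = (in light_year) 3.39e-19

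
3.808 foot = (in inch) 45.7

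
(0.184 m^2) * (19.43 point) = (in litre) 1.261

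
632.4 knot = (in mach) 0.9555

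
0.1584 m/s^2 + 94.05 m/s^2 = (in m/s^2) 94.21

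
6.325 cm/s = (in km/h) 0.2277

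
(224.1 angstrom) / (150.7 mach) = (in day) 5.055e-18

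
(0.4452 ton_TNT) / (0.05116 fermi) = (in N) 3.641e+25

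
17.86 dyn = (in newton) 0.0001786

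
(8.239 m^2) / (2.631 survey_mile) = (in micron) 1946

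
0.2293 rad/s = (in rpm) 2.19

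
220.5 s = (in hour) 0.06125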